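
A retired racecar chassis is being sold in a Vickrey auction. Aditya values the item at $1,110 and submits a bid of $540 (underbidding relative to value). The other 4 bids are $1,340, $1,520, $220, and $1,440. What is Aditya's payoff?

$0

Highest competing bid: $1,520.
Aditya's bid $540 is not the highest, so Aditya loses, pays nothing, and earns zero payoff.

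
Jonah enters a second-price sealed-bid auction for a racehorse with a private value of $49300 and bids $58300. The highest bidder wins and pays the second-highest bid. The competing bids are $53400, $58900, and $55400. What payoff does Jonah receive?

$0

Highest competing bid: $58900.
Jonah's bid $58300 is not the highest, so Jonah loses, pays nothing, and earns zero payoff.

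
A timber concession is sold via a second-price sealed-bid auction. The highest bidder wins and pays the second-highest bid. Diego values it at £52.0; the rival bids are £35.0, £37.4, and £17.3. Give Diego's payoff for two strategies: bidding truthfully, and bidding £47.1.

The highest competing bid is £37.4.
Bidding truthfully at £52.0: Diego has the top bid, wins, and pays the second-highest bid £37.4. Payoff = £52.0 − £37.4 = £14.6.
Bidding £47.1: Diego has the top bid, wins, and pays the second-highest bid £37.4. Payoff = £52.0 − £37.4 = £14.6.
The bid only affects whether you win, not the price — here both bids land on the same side of the top rival bid, so the deviation is payoff-neutral.

Truthful: £14.6; alternative: £14.6.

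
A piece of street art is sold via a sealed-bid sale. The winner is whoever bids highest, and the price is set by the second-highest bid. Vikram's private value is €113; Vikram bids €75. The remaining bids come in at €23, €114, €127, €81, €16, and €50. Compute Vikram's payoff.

Highest competing bid: €127.
Vikram's bid €75 is not the highest, so Vikram loses, pays nothing, and earns zero payoff.

Payoff = €0.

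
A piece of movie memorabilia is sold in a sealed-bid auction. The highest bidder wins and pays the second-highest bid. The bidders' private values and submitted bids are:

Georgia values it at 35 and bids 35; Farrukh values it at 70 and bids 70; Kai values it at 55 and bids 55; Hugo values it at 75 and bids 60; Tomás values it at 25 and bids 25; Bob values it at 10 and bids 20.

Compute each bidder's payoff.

Georgia 0, Farrukh 10, Kai 0, Hugo 0, Tomás 0, Bob 0.

Sorted high to low: Farrukh 70; Hugo 60; Kai 55; Georgia 35; Tomás 25; Bob 20.
Farrukh has the top bid and wins; the price is the second-highest bid, 60.
Farrukh's payoff = 70 − 60 = 10. All other bidders lose, so their payoff is 0.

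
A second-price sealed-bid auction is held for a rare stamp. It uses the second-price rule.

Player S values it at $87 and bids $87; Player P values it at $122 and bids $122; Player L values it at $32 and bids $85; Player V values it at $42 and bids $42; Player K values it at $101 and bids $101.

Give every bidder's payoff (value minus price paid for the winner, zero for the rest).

Ordered from highest: Player P $122; Player K $101; Player S $87; Player L $85; Player V $42.
Player P has the top bid and wins; the price is the second-highest bid, $101.
Player P's payoff = $122 − $101 = $21. All other bidders lose, so their payoff is 0.

Payoffs: Player S $0, Player P $21, Player L $0, Player V $0, Player K $0.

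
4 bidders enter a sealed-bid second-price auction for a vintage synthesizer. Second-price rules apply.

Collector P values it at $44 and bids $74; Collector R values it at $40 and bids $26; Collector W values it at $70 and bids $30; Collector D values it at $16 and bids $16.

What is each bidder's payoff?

Payoffs: Collector P $14, Collector R $0, Collector W $0, Collector D $0.

Sorted high to low: Collector P $74, then Collector W $30, then Collector R $26, then Collector D $16.
Collector P has the top bid and wins; the price is the second-highest bid, $30.
Collector P's payoff = $44 − $30 = $14. All other bidders lose, so their payoff is 0.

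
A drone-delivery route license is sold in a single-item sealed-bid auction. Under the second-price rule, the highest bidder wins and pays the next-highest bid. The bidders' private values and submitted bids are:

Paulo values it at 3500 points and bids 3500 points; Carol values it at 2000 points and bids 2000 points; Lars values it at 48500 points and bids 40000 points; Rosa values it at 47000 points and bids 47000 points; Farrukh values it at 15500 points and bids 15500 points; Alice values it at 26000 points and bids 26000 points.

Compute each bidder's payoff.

Ranking the bids: Rosa 47000 points > Lars 40000 points > Alice 26000 points > Farrukh 15500 points > Paulo 3500 points > Carol 2000 points.
Rosa has the top bid and wins; the price is the second-highest bid, 40000 points.
Rosa's payoff = 47000 points − 40000 points = 7000 points. All other bidders lose, so their payoff is 0.

Payoffs: Paulo 0 points, Carol 0 points, Lars 0 points, Rosa 7000 points, Farrukh 0 points, Alice 0 points.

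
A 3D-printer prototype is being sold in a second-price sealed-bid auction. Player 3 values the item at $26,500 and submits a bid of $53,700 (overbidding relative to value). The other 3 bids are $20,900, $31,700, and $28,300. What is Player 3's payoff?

-$5,200

Highest competing bid: $31,700.
Player 3's bid $53,700 is the highest overall, so Player 3 wins and pays the second-highest bid, $31,700.
Payoff = value − price = $26,500 − $31,700 = -$5,200.
Overbidding won the item at a price above value — truthful bidding would have avoided this loss.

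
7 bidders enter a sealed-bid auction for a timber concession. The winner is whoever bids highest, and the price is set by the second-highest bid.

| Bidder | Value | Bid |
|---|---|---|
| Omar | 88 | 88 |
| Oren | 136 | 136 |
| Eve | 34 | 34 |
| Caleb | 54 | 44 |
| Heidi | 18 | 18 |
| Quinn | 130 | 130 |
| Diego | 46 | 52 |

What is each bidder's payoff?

Sorted high to low: Oren 136; Quinn 130; Omar 88; Diego 52; Caleb 44; Eve 34; Heidi 18.
Oren has the top bid and wins; the price is the second-highest bid, 130.
Oren's payoff = 136 − 130 = 6. All other bidders lose, so their payoff is 0.

Omar 0, Oren 6, Eve 0, Caleb 0, Heidi 0, Quinn 0, Diego 0.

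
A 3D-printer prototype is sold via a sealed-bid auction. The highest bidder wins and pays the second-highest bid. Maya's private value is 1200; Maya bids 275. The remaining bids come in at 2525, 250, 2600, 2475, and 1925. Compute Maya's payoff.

Highest competing bid: 2600.
Maya's bid 275 is not the highest, so Maya loses, pays nothing, and earns zero payoff.

Maya's payoff: 0.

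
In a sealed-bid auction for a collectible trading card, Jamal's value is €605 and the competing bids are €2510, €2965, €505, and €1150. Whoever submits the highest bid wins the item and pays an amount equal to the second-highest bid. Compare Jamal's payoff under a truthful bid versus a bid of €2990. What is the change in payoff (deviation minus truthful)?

Payoff change: -€2360.

The highest competing bid is €2965.
Bidding truthfully at €605: the top bid is €2965 (a rival), so Jamal loses. Payoff = €0.
Bidding €2990: Jamal has the top bid, wins, and pays the second-highest bid €2965. Payoff = €605 − €2965 = -€2360.
Change = -€2360 − €0 = -€2360.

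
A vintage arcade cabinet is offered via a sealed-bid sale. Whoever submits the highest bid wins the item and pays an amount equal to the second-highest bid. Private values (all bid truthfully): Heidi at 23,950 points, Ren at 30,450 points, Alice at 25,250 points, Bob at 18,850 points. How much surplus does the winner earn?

Surplus = 5,200 points.

Ranking the bids: Ren 30,450 points > Alice 25,250 points > Heidi 23,950 points > Bob 18,850 points.
Ren wins with the top bid and pays the second-highest, 25,250 points.
Surplus = 30,450 points − 25,250 points = 5,200 points.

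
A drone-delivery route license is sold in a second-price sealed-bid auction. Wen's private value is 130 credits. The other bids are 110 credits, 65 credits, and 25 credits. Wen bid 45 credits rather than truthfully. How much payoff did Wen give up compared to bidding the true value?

The highest competing bid is 110 credits.
Bidding truthfully at 130 credits: Wen has the top bid, wins, and pays the second-highest bid 110 credits. Payoff = 130 credits − 110 credits = 20 credits.
Bidding 45 credits: the top bid is 110 credits (a rival), so Wen loses. Payoff = 0 credits.
Regret = truthful payoff − actual payoff = 20 credits − 0 credits = 20 credits.

Payoff forgone: 20 credits.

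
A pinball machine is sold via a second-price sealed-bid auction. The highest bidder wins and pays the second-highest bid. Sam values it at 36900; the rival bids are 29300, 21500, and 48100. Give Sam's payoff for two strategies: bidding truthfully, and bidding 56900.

The highest competing bid is 48100.
Bidding truthfully at 36900: the top bid is 48100 (a rival), so Sam loses. Payoff = 0.
Bidding 56900: Sam has the top bid, wins, and pays the second-highest bid 48100. Payoff = 36900 − 48100 = -11200.

(a) 0  (b) -11200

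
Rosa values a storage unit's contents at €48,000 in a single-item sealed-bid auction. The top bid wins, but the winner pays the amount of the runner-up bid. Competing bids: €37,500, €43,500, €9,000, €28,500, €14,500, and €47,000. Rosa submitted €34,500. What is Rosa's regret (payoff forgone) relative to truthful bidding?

The highest competing bid is €47,000.
Bidding truthfully at €48,000: Rosa has the top bid, wins, and pays the second-highest bid €47,000. Payoff = €48,000 − €47,000 = €1,000.
Bidding €34,500: the top bid is €47,000 (a rival), so Rosa loses. Payoff = €0.
Regret = truthful payoff − actual payoff = €1,000 − €0 = €1,000.

Regret: €1,000.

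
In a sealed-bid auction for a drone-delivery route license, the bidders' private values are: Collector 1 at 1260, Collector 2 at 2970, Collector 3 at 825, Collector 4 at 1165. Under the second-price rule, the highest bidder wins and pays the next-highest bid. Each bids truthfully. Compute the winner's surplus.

Ranking the bids: Collector 2 2970; Collector 1 1260; Collector 4 1165; Collector 3 825.
Collector 2 wins with the top bid and pays the second-highest, 1260.
Surplus = 2970 − 1260 = 1710.

1710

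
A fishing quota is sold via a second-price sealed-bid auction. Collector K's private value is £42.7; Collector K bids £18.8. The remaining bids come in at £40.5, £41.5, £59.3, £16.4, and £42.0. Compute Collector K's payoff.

Collector K's payoff: £0.0.

Highest competing bid: £59.3.
Collector K's bid £18.8 is not the highest, so Collector K loses, pays nothing, and earns zero payoff.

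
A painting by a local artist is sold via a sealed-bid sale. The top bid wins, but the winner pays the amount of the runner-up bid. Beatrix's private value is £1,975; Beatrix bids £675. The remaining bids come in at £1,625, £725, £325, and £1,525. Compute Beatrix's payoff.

Highest competing bid: £1,625.
Beatrix's bid £675 is not the highest, so Beatrix loses, pays nothing, and earns zero payoff.

£0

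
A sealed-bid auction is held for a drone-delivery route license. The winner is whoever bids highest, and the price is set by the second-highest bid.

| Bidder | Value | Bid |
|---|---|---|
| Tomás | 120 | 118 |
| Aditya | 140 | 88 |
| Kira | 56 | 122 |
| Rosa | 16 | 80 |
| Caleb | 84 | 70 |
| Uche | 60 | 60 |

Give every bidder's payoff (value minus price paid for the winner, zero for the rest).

Payoffs: Tomás 0, Aditya 0, Kira -62, Rosa 0, Caleb 0, Uche 0.

Ranking the bids: Kira 122; Tomás 118; Aditya 88; Rosa 80; Caleb 70; Uche 60.
Kira has the top bid and wins; the price is the second-highest bid, 118.
Kira's payoff = 56 − 118 = -62. All other bidders lose, so their payoff is 0.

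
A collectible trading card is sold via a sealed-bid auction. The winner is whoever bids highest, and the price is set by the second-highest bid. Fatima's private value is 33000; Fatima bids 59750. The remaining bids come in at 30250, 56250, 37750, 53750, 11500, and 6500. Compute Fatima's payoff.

Highest competing bid: 56250.
Fatima's bid 59750 is the highest overall, so Fatima wins and pays the second-highest bid, 56250.
Payoff = value − price = 33000 − 56250 = -23250.
Overbidding won the item at a price above value — truthful bidding would have avoided this loss.

Payoff = -23250.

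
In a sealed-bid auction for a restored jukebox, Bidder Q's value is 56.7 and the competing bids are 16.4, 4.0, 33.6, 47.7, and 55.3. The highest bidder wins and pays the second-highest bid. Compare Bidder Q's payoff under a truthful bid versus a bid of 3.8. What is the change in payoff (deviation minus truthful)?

The highest competing bid is 55.3.
Bidding truthfully at 56.7: Bidder Q has the top bid, wins, and pays the second-highest bid 55.3. Payoff = 56.7 − 55.3 = 1.4.
Bidding 3.8: the top bid is 55.3 (a rival), so Bidder Q loses. Payoff = 0.0.
Change = 0.0 − 1.4 = -1.4.
Deviating from a truthful bid can only lose payoff in a second-price auction — never gain.

Payoff change: -1.4.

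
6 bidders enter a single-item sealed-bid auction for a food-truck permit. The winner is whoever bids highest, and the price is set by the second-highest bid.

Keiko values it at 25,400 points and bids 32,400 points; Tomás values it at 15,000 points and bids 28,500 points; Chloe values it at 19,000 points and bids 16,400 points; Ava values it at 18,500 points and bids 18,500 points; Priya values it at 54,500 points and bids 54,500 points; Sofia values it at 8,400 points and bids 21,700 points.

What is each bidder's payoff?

Payoffs: Keiko 0 points, Tomás 0 points, Chloe 0 points, Ava 0 points, Priya 22,100 points, Sofia 0 points.

Bids in descending order: Priya 54,500 points; Keiko 32,400 points; Tomás 28,500 points; Sofia 21,700 points; Ava 18,500 points; Chloe 16,400 points.
Priya has the top bid and wins; the price is the second-highest bid, 32,400 points.
Priya's payoff = 54,500 points − 32,400 points = 22,100 points. All other bidders lose, so their payoff is 0.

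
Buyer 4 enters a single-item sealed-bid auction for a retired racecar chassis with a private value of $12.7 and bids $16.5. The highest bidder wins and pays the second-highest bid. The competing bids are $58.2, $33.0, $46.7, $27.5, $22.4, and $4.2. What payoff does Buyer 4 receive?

$0.0

Highest competing bid: $58.2.
Buyer 4's bid $16.5 is not the highest, so Buyer 4 loses, pays nothing, and earns zero payoff.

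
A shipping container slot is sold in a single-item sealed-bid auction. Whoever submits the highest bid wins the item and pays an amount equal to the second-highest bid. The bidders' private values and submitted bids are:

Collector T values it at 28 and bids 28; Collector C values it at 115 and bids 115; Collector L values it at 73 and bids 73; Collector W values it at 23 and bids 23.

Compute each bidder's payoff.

Ordered from highest: Collector C 115, then Collector L 73, then Collector T 28, then Collector W 23.
Collector C has the top bid and wins; the price is the second-highest bid, 73.
Collector C's payoff = 115 − 73 = 42. All other bidders lose, so their payoff is 0.

Payoffs: Collector T 0, Collector C 42, Collector L 0, Collector W 0.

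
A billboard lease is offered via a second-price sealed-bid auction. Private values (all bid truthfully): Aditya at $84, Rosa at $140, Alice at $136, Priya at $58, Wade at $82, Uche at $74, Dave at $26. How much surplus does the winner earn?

Surplus = $4.

Ranking the bids: Rosa $140 > Alice $136 > Aditya $84 > Wade $82 > Uche $74 > Priya $58 > Dave $26.
Rosa wins with the top bid and pays the second-highest, $136.
Surplus = $140 − $136 = $4.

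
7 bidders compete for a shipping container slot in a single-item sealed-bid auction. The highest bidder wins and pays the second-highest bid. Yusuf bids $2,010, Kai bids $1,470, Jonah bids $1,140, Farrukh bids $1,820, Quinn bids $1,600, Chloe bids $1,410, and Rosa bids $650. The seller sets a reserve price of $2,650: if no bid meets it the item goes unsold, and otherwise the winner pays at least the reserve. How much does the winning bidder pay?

Ordered from highest: Yusuf $2,010, then Farrukh $1,820, then Quinn $1,600, then Kai $1,470, then Chloe $1,410, then Jonah $1,140, then Rosa $650.
The top bid $2,010 is below the reserve $2,650, so the item goes unsold and nothing is paid.

unsold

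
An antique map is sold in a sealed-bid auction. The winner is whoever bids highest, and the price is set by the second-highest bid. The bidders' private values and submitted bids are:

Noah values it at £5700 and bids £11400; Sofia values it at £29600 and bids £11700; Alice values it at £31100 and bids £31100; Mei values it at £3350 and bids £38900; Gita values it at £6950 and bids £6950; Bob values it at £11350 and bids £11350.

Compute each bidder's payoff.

Bids in descending order: Mei £38900; Alice £31100; Sofia £11700; Noah £11400; Bob £11350; Gita £6950.
Mei has the top bid and wins; the price is the second-highest bid, £31100.
Mei's payoff = £3350 − £31100 = -£27750. All other bidders lose, so their payoff is 0.

Payoffs: Noah £0, Sofia £0, Alice £0, Mei -£27750, Gita £0, Bob £0.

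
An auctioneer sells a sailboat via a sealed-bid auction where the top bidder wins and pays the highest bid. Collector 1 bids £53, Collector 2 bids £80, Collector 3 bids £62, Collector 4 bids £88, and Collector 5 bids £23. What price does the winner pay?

Bids in descending order: Collector 4 £88 > Collector 2 £80 > Collector 3 £62 > Collector 1 £53 > Collector 5 £23.
Collector 4 is the highest bidder, so Collector 4 wins.
Under the first-price rule, the price is the highest bid: £88.

The winner pays £88.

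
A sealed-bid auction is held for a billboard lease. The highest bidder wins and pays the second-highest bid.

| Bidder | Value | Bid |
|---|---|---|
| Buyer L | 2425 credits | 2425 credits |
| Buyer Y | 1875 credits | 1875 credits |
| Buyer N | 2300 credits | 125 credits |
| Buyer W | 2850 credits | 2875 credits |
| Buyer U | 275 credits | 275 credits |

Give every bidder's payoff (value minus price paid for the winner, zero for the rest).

Buyer L 0 credits, Buyer Y 0 credits, Buyer N 0 credits, Buyer W 425 credits, Buyer U 0 credits.

Ranking the bids: Buyer W 2875 credits, then Buyer L 2425 credits, then Buyer Y 1875 credits, then Buyer U 275 credits, then Buyer N 125 credits.
Buyer W has the top bid and wins; the price is the second-highest bid, 2425 credits.
Buyer W's payoff = 2850 credits − 2425 credits = 425 credits. All other bidders lose, so their payoff is 0.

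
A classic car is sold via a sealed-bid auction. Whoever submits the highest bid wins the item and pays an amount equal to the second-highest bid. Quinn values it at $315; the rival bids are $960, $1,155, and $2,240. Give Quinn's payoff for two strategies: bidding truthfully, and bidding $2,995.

Truthful: $0; alternative: -$1,925.

The highest competing bid is $2,240.
Bidding truthfully at $315: the top bid is $2,240 (a rival), so Quinn loses. Payoff = $0.
Bidding $2,995: Quinn has the top bid, wins, and pays the second-highest bid $2,240. Payoff = $315 − $2,240 = -$1,925.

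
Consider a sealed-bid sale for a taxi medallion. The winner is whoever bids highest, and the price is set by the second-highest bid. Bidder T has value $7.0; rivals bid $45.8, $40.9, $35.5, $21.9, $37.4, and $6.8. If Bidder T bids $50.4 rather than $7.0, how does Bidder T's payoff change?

-$38.8

The highest competing bid is $45.8.
Bidding truthfully at $7.0: the top bid is $45.8 (a rival), so Bidder T loses. Payoff = $0.0.
Bidding $50.4: Bidder T has the top bid, wins, and pays the second-highest bid $45.8. Payoff = $7.0 − $45.8 = -$38.8.
Change = -$38.8 − $0.0 = -$38.8.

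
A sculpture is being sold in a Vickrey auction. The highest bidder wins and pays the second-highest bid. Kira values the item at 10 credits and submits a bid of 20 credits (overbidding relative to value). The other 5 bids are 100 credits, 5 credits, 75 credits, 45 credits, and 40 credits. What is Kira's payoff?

0 credits

Highest competing bid: 100 credits.
Kira's bid 20 credits is not the highest, so Kira loses, pays nothing, and earns zero payoff.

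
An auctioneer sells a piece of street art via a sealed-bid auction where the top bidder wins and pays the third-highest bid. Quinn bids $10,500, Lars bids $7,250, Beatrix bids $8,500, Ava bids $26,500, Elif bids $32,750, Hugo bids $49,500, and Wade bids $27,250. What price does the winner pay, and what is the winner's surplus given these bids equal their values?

Sorted high to low: Hugo $49,500; Elif $32,750; Wade $27,250; Ava $26,500; Quinn $10,500; Beatrix $8,500; Lars $7,250.
Hugo is the highest bidder, so Hugo wins.
Under the third-price rule, the price is the third-highest bid: $27,250.
Surplus = $49,500 − $27,250 = $22,250.

Price $27,250; surplus $22,250.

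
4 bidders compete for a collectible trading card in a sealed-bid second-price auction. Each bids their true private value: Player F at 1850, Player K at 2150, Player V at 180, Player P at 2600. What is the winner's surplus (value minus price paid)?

Ordered from highest: Player P 2600, then Player K 2150, then Player F 1850, then Player V 180.
Player P wins with the top bid and pays the second-highest, 2150.
Surplus = 2600 − 2150 = 450.

Winner's surplus: 450.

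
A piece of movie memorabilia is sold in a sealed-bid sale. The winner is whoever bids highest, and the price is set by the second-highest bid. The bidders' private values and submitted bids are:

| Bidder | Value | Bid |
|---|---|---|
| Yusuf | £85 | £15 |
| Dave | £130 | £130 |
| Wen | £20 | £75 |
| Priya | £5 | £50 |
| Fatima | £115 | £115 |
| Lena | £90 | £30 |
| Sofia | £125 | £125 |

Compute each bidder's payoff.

Yusuf £0, Dave £5, Wen £0, Priya £0, Fatima £0, Lena £0, Sofia £0.

Sorted high to low: Dave £130 > Sofia £125 > Fatima £115 > Wen £75 > Priya £50 > Lena £30 > Yusuf £15.
Dave has the top bid and wins; the price is the second-highest bid, £125.
Dave's payoff = £130 − £125 = £5. All other bidders lose, so their payoff is 0.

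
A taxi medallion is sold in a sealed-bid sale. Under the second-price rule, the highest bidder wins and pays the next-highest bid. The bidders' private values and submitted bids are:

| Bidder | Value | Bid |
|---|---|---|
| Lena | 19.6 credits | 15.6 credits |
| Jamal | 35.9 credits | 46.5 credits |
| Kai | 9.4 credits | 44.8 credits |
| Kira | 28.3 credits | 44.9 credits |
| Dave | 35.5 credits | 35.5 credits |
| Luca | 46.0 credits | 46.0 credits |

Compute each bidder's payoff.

Payoffs: Lena 0.0 credits, Jamal -10.1 credits, Kai 0.0 credits, Kira 0.0 credits, Dave 0.0 credits, Luca 0.0 credits.

Ranking the bids: Jamal 46.5 credits; Luca 46.0 credits; Kira 44.9 credits; Kai 44.8 credits; Dave 35.5 credits; Lena 15.6 credits.
Jamal has the top bid and wins; the price is the second-highest bid, 46.0 credits.
Jamal's payoff = 35.9 credits − 46.0 credits = -10.1 credits. All other bidders lose, so their payoff is 0.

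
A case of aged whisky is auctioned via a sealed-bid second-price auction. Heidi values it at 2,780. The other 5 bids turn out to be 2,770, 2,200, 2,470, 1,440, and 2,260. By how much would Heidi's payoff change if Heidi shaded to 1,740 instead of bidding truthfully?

Change in payoff: -10.

The highest competing bid is 2,770.
Bidding truthfully at 2,780: Heidi has the top bid, wins, and pays the second-highest bid 2,770. Payoff = 2,780 − 2,770 = 10.
Bidding 1,740: the top bid is 2,770 (a rival), so Heidi loses. Payoff = 0.
Change = 0 − 10 = -10.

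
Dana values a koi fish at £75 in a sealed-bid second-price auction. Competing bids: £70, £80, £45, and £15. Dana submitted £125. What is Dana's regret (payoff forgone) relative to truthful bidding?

The highest competing bid is £80.
Bidding truthfully at £75: the top bid is £80 (a rival), so Dana loses. Payoff = £0.
Bidding £125: Dana has the top bid, wins, and pays the second-highest bid £80. Payoff = £75 − £80 = -£5.
Regret = truthful payoff − actual payoff = £0 − -£5 = £5.
This is the dominant-strategy logic: truthful bidding weakly beats any alternative.

Regret: £5.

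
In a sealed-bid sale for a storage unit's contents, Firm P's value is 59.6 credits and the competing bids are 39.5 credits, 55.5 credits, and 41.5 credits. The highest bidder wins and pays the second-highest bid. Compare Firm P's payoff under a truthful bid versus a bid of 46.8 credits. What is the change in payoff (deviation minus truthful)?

Change in payoff: -4.1 credits.

The highest competing bid is 55.5 credits.
Bidding truthfully at 59.6 credits: Firm P has the top bid, wins, and pays the second-highest bid 55.5 credits. Payoff = 59.6 credits − 55.5 credits = 4.1 credits.
Bidding 46.8 credits: the top bid is 55.5 credits (a rival), so Firm P loses. Payoff = 0.0 credits.
Change = 0.0 credits − 4.1 credits = -4.1 credits.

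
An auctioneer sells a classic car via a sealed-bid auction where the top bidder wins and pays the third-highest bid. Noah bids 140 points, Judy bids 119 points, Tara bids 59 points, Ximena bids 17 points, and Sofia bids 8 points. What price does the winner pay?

Sorted high to low: Noah 140 points, then Judy 119 points, then Tara 59 points, then Ximena 17 points, then Sofia 8 points.
Noah is the highest bidder, so Noah wins.
Under the third-price rule, the price is the third-highest bid: 59 points.

59 points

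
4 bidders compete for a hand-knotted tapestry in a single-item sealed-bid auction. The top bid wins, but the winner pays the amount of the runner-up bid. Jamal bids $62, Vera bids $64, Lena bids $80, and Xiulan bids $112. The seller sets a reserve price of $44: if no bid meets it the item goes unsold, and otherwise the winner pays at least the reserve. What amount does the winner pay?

Price paid: $80.

Bids in descending order: Xiulan $112, then Lena $80, then Vera $64, then Jamal $62.
Xiulan has the highest bid, so Xiulan wins.
The second-highest bid is $80, which exceeds the reserve, so that sets the price.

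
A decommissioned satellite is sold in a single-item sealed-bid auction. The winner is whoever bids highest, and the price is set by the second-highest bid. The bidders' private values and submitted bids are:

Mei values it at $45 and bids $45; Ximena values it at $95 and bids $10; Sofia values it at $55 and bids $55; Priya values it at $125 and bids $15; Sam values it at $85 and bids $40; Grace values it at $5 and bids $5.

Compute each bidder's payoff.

Bids in descending order: Sofia $55 > Mei $45 > Sam $40 > Priya $15 > Ximena $10 > Grace $5.
Sofia has the top bid and wins; the price is the second-highest bid, $45.
Sofia's payoff = $55 − $45 = $10. All other bidders lose, so their payoff is 0.

Payoffs: Mei $0, Ximena $0, Sofia $10, Priya $0, Sam $0, Grace $0.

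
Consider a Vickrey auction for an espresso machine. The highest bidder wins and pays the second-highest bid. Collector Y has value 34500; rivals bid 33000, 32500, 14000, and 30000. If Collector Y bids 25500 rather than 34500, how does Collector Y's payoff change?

Change in payoff: -1500.

The highest competing bid is 33000.
Bidding truthfully at 34500: Collector Y has the top bid, wins, and pays the second-highest bid 33000. Payoff = 34500 − 33000 = 1500.
Bidding 25500: the top bid is 33000 (a rival), so Collector Y loses. Payoff = 0.
Change = 0 − 1500 = -1500.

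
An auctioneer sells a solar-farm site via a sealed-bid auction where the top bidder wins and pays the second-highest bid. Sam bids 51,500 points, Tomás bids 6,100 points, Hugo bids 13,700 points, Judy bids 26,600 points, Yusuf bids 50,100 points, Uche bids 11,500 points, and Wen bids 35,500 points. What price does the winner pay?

Ordered from highest: Sam 51,500 points, then Yusuf 50,100 points, then Wen 35,500 points, then Judy 26,600 points, then Hugo 13,700 points, then Uche 11,500 points, then Tomás 6,100 points.
Sam is the highest bidder, so Sam wins.
Under the second-price rule, the price is the second-highest bid: 50,100 points.

Price paid: 50,100 points.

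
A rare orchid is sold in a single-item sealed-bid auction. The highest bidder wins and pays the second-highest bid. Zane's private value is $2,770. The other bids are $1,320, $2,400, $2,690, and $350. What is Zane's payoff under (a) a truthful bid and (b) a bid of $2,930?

The highest competing bid is $2,690.
Bidding truthfully at $2,770: Zane has the top bid, wins, and pays the second-highest bid $2,690. Payoff = $2,770 − $2,690 = $80.
Bidding $2,930: Zane has the top bid, wins, and pays the second-highest bid $2,690. Payoff = $2,770 − $2,690 = $80.
The bid only affects whether you win, not the price — here both bids land on the same side of the top rival bid, so the deviation is payoff-neutral.

Truthful: $80; alternative: $80.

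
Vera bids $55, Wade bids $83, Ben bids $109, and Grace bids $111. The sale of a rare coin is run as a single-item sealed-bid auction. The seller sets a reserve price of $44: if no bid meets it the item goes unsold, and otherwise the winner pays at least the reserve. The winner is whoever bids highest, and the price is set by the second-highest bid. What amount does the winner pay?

Ranking the bids: Grace $111 > Ben $109 > Wade $83 > Vera $55.
Grace has the highest bid, so Grace wins.
The second-highest bid is $109, which exceeds the reserve, so that sets the price.

$109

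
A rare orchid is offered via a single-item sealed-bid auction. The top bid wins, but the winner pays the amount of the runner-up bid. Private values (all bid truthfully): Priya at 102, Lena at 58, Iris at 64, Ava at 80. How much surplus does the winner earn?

Ordered from highest: Priya 102 > Ava 80 > Iris 64 > Lena 58.
Priya wins with the top bid and pays the second-highest, 80.
Surplus = 102 − 80 = 22.

Winner's surplus: 22.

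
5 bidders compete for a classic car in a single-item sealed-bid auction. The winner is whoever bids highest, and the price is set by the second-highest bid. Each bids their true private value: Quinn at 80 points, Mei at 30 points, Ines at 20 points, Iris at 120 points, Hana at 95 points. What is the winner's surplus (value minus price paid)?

Ordered from highest: Iris 120 points, then Hana 95 points, then Quinn 80 points, then Mei 30 points, then Ines 20 points.
Iris wins with the top bid and pays the second-highest, 95 points.
Surplus = 120 points − 95 points = 25 points.

Winner's surplus: 25 points.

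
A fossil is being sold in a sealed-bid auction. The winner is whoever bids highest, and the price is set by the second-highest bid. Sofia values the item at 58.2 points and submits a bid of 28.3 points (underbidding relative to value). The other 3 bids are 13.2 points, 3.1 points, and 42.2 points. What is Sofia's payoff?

Highest competing bid: 42.2 points.
Sofia's bid 28.3 points is not the highest, so Sofia loses, pays nothing, and earns zero payoff.

Payoff = 0.0 points.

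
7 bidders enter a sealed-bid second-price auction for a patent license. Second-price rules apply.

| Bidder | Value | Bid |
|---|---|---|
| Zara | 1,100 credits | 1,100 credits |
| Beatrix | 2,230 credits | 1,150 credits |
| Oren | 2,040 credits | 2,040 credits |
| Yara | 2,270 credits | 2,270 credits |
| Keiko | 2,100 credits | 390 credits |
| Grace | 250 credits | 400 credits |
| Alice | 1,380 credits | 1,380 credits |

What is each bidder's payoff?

Payoffs: Zara 0 credits, Beatrix 0 credits, Oren 0 credits, Yara 230 credits, Keiko 0 credits, Grace 0 credits, Alice 0 credits.

Sorted high to low: Yara 2,270 credits, then Oren 2,040 credits, then Alice 1,380 credits, then Beatrix 1,150 credits, then Zara 1,100 credits, then Grace 400 credits, then Keiko 390 credits.
Yara has the top bid and wins; the price is the second-highest bid, 2,040 credits.
Yara's payoff = 2,270 credits − 2,040 credits = 230 credits. All other bidders lose, so their payoff is 0.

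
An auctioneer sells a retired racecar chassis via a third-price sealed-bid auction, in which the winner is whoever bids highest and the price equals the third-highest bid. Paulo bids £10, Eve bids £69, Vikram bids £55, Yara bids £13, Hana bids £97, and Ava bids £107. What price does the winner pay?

Sorted high to low: Ava £107, then Hana £97, then Eve £69, then Vikram £55, then Yara £13, then Paulo £10.
Ava is the highest bidder, so Ava wins.
Under the third-price rule, the price is the third-highest bid: £69.

£69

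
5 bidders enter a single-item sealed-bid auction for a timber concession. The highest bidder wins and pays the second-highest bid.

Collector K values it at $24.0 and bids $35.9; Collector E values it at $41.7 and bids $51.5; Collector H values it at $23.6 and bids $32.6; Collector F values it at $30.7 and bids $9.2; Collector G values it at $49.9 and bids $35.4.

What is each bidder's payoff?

Collector K $0.0, Collector E $5.8, Collector H $0.0, Collector F $0.0, Collector G $0.0.

Sorted high to low: Collector E $51.5 > Collector K $35.9 > Collector G $35.4 > Collector H $32.6 > Collector F $9.2.
Collector E has the top bid and wins; the price is the second-highest bid, $35.9.
Collector E's payoff = $41.7 − $35.9 = $5.8. All other bidders lose, so their payoff is 0.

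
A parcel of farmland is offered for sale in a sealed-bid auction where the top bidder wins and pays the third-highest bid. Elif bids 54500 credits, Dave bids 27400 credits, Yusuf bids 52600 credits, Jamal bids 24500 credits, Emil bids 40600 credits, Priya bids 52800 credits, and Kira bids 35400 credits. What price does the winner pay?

Price paid: 52600 credits.

Sorted high to low: Elif 54500 credits, then Priya 52800 credits, then Yusuf 52600 credits, then Emil 40600 credits, then Kira 35400 credits, then Dave 27400 credits, then Jamal 24500 credits.
Elif is the highest bidder, so Elif wins.
Under the third-price rule, the price is the third-highest bid: 52600 credits.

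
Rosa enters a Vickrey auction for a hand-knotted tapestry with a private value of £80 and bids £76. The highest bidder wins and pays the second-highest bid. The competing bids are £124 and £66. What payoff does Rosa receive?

Highest competing bid: £124.
Rosa's bid £76 is not the highest, so Rosa loses, pays nothing, and earns zero payoff.

Payoff = £0.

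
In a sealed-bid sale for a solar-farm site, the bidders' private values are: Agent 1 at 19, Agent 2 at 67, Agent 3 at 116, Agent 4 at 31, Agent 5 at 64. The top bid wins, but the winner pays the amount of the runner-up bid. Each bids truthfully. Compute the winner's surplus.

Winner's surplus: 49.

Bids in descending order: Agent 3 116, then Agent 2 67, then Agent 5 64, then Agent 4 31, then Agent 1 19.
Agent 3 wins with the top bid and pays the second-highest, 67.
Surplus = 116 − 67 = 49.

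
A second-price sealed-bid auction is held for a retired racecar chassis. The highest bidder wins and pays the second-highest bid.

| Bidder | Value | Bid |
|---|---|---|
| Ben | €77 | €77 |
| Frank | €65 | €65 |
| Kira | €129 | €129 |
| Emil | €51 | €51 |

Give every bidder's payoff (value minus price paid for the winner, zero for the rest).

Ranking the bids: Kira €129, then Ben €77, then Frank €65, then Emil €51.
Kira has the top bid and wins; the price is the second-highest bid, €77.
Kira's payoff = €129 − €77 = €52. All other bidders lose, so their payoff is 0.

Payoffs: Ben €0, Frank €0, Kira €52, Emil €0.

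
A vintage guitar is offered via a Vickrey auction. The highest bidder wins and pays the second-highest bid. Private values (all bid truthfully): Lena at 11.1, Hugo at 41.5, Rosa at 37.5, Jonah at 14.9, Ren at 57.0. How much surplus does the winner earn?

15.5

Ordered from highest: Ren 57.0, then Hugo 41.5, then Rosa 37.5, then Jonah 14.9, then Lena 11.1.
Ren wins with the top bid and pays the second-highest, 41.5.
Surplus = 57.0 − 41.5 = 15.5.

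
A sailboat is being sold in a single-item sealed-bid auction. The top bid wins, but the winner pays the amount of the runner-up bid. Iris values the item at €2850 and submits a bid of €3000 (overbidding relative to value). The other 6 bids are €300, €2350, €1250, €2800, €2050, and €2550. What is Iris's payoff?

Iris's payoff: €50.

Highest competing bid: €2800.
Iris's bid €3000 is the highest overall, so Iris wins and pays the second-highest bid, €2800.
Payoff = value − price = €2850 − €2800 = €50.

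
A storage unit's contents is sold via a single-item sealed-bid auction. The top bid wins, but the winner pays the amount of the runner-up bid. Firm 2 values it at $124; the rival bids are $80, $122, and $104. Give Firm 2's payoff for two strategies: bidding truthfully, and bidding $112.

The highest competing bid is $122.
Bidding truthfully at $124: Firm 2 has the top bid, wins, and pays the second-highest bid $122. Payoff = $124 − $122 = $2.
Bidding $112: the top bid is $122 (a rival), so Firm 2 loses. Payoff = $0.

(a) $2  (b) $0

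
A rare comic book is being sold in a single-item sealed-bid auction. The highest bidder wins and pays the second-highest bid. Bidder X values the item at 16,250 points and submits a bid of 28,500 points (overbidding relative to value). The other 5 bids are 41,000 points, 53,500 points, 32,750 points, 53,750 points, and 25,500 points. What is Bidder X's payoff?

Highest competing bid: 53,750 points.
Bidder X's bid 28,500 points is not the highest, so Bidder X loses, pays nothing, and earns zero payoff.

0 points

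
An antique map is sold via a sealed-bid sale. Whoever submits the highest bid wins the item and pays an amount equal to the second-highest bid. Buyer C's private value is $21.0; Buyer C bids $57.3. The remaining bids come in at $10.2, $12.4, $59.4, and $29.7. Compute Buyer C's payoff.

Highest competing bid: $59.4.
Buyer C's bid $57.3 is not the highest, so Buyer C loses, pays nothing, and earns zero payoff.

Buyer C's payoff: $0.0.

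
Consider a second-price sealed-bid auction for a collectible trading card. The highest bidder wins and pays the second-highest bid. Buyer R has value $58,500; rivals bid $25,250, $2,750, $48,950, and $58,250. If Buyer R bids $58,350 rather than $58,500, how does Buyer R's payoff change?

Change in payoff: $0.

The highest competing bid is $58,250.
Bidding truthfully at $58,500: Buyer R has the top bid, wins, and pays the second-highest bid $58,250. Payoff = $58,500 − $58,250 = $250.
Bidding $58,350: Buyer R has the top bid, wins, and pays the second-highest bid $58,250. Payoff = $58,500 − $58,250 = $250.
Change = $250 − $250 = $0.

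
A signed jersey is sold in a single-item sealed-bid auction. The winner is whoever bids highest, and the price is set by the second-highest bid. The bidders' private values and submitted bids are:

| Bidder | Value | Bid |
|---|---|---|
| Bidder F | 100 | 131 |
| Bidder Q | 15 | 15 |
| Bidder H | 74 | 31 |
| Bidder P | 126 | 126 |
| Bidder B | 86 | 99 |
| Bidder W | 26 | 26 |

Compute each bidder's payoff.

Payoffs: Bidder F -26, Bidder Q 0, Bidder H 0, Bidder P 0, Bidder B 0, Bidder W 0.

Ordered from highest: Bidder F 131 > Bidder P 126 > Bidder B 99 > Bidder H 31 > Bidder W 26 > Bidder Q 15.
Bidder F has the top bid and wins; the price is the second-highest bid, 126.
Bidder F's payoff = 100 − 126 = -26. All other bidders lose, so their payoff is 0.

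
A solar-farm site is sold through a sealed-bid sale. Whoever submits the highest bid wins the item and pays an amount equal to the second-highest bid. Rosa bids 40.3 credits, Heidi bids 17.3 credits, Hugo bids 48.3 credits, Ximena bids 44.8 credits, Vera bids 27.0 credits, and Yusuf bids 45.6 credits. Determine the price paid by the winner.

Bids in descending order: Hugo 48.3 credits > Yusuf 45.6 credits > Ximena 44.8 credits > Rosa 40.3 credits > Vera 27.0 credits > Heidi 17.3 credits.
Hugo has the highest bid, so Hugo wins.
The second-highest bid is 45.6 credits, so that is what Hugo pays.

The winner pays 45.6 credits.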